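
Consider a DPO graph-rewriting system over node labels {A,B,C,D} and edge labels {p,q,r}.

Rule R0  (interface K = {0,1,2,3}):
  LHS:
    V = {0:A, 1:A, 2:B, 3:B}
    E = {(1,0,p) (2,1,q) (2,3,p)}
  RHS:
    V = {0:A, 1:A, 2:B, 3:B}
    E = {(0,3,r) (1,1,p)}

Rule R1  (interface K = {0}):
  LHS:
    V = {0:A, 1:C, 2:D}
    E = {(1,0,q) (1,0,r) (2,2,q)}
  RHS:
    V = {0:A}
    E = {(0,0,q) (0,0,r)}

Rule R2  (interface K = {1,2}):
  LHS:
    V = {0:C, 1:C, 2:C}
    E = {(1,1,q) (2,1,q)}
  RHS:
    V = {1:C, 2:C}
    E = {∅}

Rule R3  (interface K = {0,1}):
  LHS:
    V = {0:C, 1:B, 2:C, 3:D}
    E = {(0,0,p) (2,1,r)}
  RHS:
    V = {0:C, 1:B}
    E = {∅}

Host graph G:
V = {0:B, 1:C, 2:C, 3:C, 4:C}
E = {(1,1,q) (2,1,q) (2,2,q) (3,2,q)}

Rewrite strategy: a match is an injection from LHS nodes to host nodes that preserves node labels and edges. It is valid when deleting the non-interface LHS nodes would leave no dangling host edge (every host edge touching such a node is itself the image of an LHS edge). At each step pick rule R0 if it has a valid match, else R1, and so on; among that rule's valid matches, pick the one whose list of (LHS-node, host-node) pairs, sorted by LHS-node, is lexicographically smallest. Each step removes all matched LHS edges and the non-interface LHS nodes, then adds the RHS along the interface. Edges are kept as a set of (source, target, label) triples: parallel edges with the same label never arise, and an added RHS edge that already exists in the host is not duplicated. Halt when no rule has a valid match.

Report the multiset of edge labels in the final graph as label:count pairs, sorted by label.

[0] host  ⇒  5 nodes, 4 edges  {1-q->1 2-q->1 2-q->2 3-q->2}
[1] R2 @ {0↦4, 1↦1, 2↦2}  ⇒  4 nodes, 2 edges  {2-q->2 3-q->2}
[2] R2 @ {0↦1, 1↦2, 2↦3}  ⇒  3 nodes, 0 edges  {∅}
normal form: no rule applies after step 2
NF edges: []

Answer: (no edges)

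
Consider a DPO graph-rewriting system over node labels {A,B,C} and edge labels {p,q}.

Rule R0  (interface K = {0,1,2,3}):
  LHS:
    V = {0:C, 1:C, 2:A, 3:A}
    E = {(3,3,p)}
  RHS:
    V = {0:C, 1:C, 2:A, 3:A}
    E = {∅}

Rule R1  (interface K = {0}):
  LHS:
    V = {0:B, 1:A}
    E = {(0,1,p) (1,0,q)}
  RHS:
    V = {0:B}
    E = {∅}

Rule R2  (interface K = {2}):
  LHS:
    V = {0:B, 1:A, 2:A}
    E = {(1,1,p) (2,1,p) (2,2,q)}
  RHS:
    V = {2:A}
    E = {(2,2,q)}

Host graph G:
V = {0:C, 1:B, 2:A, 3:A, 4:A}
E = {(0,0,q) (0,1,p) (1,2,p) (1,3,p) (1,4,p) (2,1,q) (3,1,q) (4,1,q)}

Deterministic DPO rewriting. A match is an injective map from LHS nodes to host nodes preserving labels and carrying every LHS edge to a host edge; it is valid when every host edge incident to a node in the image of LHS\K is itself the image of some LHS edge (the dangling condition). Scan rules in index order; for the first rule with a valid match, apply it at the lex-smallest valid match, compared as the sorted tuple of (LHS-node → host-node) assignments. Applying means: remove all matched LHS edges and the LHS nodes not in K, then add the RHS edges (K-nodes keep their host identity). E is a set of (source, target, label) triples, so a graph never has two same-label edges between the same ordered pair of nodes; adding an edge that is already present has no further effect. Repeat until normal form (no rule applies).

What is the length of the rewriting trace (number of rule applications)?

start.  V:5 E:8  edges: 0-q->0 0-p->1 1-p->2 1-p->3 1-p->4 2-q->1 3-q->1 4-q->1
1. fire R1 via {0↦1, 1↦2}  →  V:4 E:6  edges: 0-q->0 0-p->1 1-p->3 1-p->4 3-q->1 4-q->1
2. fire R1 via {0↦1, 1↦3}  →  V:3 E:4  edges: 0-q->0 0-p->1 1-p->4 4-q->1
3. fire R1 via {0↦1, 1↦4}  →  V:2 E:2  edges: 0-q->0 0-p->1
normal form: no rule applies after step 3

Answer: 3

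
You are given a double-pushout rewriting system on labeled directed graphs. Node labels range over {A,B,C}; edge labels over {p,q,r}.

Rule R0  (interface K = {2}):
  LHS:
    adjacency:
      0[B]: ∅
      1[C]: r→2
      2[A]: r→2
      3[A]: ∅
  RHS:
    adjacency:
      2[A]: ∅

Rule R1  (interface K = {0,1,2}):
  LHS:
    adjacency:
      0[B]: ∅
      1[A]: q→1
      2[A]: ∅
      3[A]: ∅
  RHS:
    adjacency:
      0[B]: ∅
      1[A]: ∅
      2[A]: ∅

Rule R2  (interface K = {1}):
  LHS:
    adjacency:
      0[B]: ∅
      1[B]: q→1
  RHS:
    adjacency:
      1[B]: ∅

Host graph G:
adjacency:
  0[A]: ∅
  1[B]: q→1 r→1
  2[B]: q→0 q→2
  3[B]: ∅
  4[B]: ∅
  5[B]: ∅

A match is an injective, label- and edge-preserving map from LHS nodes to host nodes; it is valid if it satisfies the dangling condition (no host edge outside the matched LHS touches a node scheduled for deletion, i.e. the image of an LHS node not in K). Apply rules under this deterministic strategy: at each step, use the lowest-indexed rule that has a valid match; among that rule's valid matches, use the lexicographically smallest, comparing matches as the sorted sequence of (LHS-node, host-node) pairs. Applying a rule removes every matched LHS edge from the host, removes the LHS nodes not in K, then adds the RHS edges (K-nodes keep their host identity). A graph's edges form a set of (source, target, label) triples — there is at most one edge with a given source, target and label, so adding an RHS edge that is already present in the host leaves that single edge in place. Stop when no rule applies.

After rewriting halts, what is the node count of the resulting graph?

Answer: 4

Rewrite trace:
[0] host  ⇒  6 nodes, 4 edges  {1-q->1 1-r->1 2-q->0 2-q->2}
[1] R2 @ {0↦3, 1↦1}  ⇒  5 nodes, 3 edges  {1-r->1 2-q->0 2-q->2}
[2] R2 @ {0↦4, 1↦2}  ⇒  4 nodes, 2 edges  {1-r->1 2-q->0}
halt: no rule applies after step 2
NF nodes: {0:A, 1:B, 2:B, 5:B}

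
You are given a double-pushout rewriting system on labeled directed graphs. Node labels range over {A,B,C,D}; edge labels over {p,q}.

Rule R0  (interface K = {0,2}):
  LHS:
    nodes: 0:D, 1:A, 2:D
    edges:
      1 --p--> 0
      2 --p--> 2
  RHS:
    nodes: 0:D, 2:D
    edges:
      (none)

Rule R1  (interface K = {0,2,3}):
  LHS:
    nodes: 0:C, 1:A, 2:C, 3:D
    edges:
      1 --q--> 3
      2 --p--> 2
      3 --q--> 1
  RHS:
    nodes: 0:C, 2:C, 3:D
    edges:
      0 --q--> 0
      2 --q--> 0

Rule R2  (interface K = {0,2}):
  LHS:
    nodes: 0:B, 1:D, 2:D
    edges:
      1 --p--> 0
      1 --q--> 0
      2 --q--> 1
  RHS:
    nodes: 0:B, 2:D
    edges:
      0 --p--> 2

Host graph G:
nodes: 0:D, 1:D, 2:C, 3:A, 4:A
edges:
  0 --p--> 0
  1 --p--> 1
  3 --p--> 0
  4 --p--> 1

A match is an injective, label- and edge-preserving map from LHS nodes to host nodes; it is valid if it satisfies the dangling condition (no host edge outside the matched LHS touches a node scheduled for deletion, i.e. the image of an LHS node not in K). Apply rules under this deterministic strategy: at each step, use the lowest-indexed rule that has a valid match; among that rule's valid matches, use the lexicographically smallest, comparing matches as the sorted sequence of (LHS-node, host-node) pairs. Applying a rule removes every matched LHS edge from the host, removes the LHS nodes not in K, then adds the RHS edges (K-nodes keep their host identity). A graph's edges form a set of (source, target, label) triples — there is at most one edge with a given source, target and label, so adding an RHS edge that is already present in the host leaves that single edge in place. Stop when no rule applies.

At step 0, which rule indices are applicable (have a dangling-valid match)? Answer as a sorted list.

R0: 2 valid matches — {0↦0, 1↦3, 2↦1}, {0↦1, 1↦4, 2↦0}
R1: no valid match — LHS pattern not found
R2: no valid match — LHS pattern not found

Answer: [R0]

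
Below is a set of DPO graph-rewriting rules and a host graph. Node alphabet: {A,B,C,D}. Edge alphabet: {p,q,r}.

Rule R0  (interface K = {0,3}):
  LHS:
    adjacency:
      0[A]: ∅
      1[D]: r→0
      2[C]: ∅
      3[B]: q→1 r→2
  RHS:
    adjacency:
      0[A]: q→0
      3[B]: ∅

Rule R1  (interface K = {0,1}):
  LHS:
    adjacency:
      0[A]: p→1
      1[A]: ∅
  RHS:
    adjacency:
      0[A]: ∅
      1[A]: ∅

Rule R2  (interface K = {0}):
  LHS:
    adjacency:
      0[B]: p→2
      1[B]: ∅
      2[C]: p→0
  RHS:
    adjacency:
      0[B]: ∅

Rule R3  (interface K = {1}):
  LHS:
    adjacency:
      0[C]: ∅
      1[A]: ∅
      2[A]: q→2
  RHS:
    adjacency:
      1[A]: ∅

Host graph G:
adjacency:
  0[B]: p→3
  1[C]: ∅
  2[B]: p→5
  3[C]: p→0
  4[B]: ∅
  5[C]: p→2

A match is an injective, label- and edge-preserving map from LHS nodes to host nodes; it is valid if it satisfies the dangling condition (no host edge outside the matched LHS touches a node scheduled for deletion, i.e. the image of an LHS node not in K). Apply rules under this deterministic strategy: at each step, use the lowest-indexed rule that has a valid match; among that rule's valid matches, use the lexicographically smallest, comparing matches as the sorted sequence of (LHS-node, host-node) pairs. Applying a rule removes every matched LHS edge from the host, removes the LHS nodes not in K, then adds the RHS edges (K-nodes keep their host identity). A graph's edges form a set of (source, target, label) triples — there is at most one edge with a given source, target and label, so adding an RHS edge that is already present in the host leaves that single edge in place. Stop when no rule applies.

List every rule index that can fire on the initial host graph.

Answer: [R2]

Steps:
R0: no valid match — LHS pattern not found
R1: no valid match — LHS pattern not found
R2: 2 valid matches — {0↦0, 1↦4, 2↦3}, {0↦2, 1↦4, 2↦5}
R3: no valid match — LHS pattern not found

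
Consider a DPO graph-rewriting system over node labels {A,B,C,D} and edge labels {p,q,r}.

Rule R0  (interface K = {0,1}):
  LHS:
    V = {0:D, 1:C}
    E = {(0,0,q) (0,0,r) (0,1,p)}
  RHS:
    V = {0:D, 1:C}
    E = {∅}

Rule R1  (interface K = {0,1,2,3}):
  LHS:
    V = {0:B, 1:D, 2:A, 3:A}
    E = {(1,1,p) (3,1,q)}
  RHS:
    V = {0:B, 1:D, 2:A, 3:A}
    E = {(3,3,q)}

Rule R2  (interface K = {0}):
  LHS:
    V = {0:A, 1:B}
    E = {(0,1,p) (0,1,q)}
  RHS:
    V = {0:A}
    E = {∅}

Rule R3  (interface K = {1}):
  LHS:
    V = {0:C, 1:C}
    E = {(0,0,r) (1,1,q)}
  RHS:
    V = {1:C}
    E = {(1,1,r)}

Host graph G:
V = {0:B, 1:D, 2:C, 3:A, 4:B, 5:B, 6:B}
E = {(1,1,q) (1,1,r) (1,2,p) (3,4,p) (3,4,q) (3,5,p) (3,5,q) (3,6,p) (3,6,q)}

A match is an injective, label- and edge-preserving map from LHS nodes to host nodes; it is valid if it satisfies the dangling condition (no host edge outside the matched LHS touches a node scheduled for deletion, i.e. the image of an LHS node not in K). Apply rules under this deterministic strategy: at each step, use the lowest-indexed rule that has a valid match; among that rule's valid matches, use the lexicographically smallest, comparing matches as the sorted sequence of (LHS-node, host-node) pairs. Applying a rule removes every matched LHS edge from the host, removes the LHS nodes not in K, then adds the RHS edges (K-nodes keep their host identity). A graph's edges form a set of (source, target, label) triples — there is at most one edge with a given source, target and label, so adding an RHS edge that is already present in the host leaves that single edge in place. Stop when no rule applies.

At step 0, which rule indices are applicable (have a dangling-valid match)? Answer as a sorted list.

Answer: [R0,R2]

Steps:
R0: 1 valid match — {0↦1, 1↦2}
R1: no valid match — LHS pattern not found
R2: 3 valid matches — {0↦3, 1↦4}, {0↦3, 1↦5}, {0↦3, 1↦6}
R3: no valid match — LHS pattern not found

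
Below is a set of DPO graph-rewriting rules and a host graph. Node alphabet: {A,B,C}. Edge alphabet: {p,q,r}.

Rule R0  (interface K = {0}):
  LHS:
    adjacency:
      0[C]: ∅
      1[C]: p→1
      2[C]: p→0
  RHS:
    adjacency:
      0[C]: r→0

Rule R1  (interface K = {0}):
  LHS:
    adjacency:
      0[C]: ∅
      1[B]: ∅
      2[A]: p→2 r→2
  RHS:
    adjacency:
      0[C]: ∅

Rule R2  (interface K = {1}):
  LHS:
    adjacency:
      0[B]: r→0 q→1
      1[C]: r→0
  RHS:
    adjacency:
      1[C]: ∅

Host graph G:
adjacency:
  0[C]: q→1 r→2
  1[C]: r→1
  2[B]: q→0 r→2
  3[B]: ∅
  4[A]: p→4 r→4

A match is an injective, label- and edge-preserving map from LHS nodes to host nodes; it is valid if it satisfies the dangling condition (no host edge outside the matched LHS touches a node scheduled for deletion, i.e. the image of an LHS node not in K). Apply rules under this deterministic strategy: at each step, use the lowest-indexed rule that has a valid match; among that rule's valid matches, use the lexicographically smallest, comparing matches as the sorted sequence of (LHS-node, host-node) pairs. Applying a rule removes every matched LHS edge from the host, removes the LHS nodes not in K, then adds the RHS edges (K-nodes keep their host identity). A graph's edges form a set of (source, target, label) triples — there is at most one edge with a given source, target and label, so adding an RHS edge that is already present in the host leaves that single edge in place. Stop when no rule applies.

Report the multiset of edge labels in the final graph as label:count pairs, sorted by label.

Answer: q:1 r:1

Derivation:
[0] host  ⇒  5 nodes, 7 edges  {0-q->1 0-r->2 1-r->1 2-q->0 2-r->2 4-p->4 4-r->4}
[1] R1 @ {0↦0, 1↦3, 2↦4}  ⇒  3 nodes, 5 edges  {0-q->1 0-r->2 1-r->1 2-q->0 2-r->2}
[2] R2 @ {0↦2, 1↦0}  ⇒  2 nodes, 2 edges  {0-q->1 1-r->1}
normal form: no rule applies after step 2
NF edges: [(0, 1, 'q'), (1, 1, 'r')]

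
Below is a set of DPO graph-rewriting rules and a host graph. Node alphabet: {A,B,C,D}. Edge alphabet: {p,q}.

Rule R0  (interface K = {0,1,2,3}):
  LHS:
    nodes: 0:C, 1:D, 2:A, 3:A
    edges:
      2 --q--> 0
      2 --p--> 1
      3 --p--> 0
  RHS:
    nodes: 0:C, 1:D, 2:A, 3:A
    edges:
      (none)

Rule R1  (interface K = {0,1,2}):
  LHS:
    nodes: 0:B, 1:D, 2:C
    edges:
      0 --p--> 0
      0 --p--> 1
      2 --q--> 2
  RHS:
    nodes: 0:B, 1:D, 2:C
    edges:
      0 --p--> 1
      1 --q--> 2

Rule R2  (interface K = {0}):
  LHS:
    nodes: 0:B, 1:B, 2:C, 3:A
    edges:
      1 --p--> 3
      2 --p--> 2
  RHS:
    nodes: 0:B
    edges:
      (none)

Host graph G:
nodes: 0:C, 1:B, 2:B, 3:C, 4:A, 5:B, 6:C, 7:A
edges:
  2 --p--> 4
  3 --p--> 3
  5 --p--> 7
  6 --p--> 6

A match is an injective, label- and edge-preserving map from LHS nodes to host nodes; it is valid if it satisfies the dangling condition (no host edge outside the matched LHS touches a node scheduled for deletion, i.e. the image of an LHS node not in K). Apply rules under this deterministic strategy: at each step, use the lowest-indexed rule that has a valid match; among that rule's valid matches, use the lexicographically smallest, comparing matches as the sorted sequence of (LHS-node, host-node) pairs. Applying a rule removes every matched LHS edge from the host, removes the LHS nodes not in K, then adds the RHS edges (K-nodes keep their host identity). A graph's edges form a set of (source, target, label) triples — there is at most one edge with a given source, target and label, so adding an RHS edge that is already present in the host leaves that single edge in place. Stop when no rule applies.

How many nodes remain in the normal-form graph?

Answer: 2

Derivation:
[0] host  ⇒  8 nodes, 4 edges  {2-p->4 3-p->3 5-p->7 6-p->6}
[1] R2 @ {0↦1, 1↦2, 2↦3, 3↦4}  ⇒  5 nodes, 2 edges  {5-p->7 6-p->6}
[2] R2 @ {0↦1, 1↦5, 2↦6, 3↦7}  ⇒  2 nodes, 0 edges  {∅}
final graph: no rule applies after step 2
NF nodes: {0:C, 1:B}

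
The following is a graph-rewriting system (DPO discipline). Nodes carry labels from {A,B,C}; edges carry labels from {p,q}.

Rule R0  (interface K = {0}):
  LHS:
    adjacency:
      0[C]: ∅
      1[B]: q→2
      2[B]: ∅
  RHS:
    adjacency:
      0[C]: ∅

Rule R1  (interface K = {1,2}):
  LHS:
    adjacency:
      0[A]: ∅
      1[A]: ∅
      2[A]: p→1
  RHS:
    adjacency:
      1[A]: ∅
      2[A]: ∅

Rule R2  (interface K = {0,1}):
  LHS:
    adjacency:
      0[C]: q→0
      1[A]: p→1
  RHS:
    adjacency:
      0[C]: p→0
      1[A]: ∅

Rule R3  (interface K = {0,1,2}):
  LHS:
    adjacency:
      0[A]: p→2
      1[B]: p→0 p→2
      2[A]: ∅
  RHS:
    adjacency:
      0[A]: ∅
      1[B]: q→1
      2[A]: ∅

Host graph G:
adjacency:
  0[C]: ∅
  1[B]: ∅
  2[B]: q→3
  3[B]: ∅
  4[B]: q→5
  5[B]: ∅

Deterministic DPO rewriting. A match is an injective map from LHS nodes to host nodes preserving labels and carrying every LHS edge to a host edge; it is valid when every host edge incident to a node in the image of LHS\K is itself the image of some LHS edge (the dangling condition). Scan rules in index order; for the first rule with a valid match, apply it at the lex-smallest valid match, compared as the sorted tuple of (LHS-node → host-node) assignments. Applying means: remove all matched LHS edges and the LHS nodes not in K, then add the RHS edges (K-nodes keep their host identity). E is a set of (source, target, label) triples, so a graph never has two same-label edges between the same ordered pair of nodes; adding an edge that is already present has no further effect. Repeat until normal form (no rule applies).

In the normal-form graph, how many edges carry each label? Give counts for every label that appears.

initial: |V|=6 |E|=2  E = 2-q->3 4-q->5
step 1: apply R0 at {0↦0, 1↦2, 2↦3}  → |V|=4 |E|=1  E = 4-q->5
step 2: apply R0 at {0↦0, 1↦4, 2↦5}  → |V|=2 |E|=0  E = ∅
final graph: no rule applies after step 2
NF edges: []

Answer: (no edges)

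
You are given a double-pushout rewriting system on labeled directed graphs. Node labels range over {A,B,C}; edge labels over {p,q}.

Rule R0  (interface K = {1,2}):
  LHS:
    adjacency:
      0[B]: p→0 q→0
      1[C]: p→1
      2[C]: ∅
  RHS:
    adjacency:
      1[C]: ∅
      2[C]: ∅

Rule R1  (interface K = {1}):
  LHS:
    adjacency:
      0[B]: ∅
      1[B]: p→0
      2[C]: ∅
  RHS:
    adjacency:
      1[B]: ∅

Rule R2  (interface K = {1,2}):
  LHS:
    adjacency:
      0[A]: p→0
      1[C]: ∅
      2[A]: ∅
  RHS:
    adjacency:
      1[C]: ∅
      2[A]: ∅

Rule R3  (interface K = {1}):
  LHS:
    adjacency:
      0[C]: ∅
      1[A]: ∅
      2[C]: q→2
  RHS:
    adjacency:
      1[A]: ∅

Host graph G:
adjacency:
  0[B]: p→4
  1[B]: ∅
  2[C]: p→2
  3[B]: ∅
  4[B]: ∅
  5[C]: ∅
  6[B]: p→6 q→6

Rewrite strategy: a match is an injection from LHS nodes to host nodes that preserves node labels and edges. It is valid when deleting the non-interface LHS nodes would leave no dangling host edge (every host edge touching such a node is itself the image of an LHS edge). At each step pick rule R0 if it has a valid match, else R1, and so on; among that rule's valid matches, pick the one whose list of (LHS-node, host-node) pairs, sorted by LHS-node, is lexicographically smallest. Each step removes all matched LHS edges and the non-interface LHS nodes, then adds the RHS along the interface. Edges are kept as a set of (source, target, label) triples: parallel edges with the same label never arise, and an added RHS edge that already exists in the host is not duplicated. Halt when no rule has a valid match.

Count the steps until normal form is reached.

Answer: 2

Derivation:
initial: |V|=7 |E|=4  E = 0-p->4 2-p->2 6-p->6 6-q->6
step 1: apply R0 at {0↦6, 1↦2, 2↦5}  → |V|=6 |E|=1  E = 0-p->4
step 2: apply R1 at {0↦4, 1↦0, 2↦2}  → |V|=4 |E|=0  E = ∅
normal form: no rule applies after step 2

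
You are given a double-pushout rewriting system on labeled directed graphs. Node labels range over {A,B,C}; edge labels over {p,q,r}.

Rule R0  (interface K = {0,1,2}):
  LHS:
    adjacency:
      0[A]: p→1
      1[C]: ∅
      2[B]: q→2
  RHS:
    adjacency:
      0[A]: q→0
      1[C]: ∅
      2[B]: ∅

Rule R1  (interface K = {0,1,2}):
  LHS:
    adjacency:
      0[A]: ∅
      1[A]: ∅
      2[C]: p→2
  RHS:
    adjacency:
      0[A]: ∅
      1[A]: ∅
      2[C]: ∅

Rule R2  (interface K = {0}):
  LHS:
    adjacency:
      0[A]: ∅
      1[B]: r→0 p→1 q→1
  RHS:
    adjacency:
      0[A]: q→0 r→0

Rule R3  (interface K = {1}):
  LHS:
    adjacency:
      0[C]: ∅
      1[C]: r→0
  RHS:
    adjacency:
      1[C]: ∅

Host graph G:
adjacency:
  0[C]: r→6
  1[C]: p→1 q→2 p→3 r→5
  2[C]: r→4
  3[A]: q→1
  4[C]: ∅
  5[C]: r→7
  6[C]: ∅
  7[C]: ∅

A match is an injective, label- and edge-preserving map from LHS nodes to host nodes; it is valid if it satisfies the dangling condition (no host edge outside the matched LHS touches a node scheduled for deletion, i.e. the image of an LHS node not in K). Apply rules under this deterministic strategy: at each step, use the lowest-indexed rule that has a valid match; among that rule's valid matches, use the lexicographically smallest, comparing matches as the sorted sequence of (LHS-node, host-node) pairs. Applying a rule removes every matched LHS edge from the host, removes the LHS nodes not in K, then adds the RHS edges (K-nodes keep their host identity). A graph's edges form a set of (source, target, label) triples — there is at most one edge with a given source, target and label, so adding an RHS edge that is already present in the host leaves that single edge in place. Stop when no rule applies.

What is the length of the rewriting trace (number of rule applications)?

Answer: 4

Derivation:
[0] host  ⇒  8 nodes, 8 edges  {0-r->6 1-p->1 1-q->2 1-p->3 1-r->5 2-r->4 3-q->1 5-r->7}
[1] R3 @ {0↦4, 1↦2}  ⇒  7 nodes, 7 edges  {0-r->6 1-p->1 1-q->2 1-p->3 1-r->5 3-q->1 5-r->7}
[2] R3 @ {0↦6, 1↦0}  ⇒  6 nodes, 6 edges  {1-p->1 1-q->2 1-p->3 1-r->5 3-q->1 5-r->7}
[3] R3 @ {0↦7, 1↦5}  ⇒  5 nodes, 5 edges  {1-p->1 1-q->2 1-p->3 1-r->5 3-q->1}
[4] R3 @ {0↦5, 1↦1}  ⇒  4 nodes, 4 edges  {1-p->1 1-q->2 1-p->3 3-q->1}
final graph: no rule applies after step 4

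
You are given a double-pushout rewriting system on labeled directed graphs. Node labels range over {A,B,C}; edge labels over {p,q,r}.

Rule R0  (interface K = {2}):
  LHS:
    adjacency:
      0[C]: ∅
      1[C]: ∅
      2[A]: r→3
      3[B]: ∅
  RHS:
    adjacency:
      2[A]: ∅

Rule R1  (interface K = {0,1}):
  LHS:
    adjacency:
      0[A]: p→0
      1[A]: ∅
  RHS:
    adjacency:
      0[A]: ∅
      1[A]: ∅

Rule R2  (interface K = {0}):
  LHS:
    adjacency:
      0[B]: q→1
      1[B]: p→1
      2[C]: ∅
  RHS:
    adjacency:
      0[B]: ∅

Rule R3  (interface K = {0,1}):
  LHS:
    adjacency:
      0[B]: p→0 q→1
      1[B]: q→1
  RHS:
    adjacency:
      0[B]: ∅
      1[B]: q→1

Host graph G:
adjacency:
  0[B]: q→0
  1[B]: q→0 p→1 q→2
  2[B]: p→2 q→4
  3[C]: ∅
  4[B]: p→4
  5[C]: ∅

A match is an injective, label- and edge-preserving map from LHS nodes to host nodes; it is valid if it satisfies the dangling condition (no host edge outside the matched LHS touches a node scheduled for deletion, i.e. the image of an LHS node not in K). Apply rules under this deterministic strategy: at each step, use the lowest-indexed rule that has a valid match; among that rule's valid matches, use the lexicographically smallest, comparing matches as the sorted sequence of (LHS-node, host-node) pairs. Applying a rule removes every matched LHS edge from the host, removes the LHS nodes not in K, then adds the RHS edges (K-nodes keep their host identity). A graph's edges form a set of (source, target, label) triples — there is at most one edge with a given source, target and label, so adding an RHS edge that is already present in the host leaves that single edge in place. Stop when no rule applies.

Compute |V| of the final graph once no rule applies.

Answer: 2

Steps:
[0] host  ⇒  6 nodes, 7 edges  {0-q->0 1-q->0 1-p->1 1-q->2 2-p->2 2-q->4 4-p->4}
[1] R2 @ {0↦2, 1↦4, 2↦3}  ⇒  4 nodes, 5 edges  {0-q->0 1-q->0 1-p->1 1-q->2 2-p->2}
[2] R2 @ {0↦1, 1↦2, 2↦5}  ⇒  2 nodes, 3 edges  {0-q->0 1-q->0 1-p->1}
[3] R3 @ {0↦1, 1↦0}  ⇒  2 nodes, 1 edges  {0-q->0}
final graph: no rule applies after step 3
NF nodes: {0:B, 1:B}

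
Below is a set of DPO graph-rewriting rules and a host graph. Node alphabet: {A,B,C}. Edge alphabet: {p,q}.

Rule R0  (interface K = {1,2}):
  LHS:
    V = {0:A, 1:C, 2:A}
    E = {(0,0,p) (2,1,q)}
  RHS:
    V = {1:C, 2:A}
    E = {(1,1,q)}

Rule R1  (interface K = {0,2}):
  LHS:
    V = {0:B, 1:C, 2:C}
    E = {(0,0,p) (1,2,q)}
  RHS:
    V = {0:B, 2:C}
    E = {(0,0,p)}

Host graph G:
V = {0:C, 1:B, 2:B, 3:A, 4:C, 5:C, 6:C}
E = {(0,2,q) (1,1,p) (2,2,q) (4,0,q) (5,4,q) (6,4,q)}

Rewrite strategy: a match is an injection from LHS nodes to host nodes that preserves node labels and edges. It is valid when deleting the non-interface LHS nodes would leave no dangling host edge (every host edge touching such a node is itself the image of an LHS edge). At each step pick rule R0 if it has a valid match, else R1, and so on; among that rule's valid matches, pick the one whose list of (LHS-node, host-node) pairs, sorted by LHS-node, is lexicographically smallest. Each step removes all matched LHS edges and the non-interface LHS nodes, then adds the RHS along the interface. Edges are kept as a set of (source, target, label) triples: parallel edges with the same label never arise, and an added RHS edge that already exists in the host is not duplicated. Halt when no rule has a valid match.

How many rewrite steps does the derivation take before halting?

initial: |V|=7 |E|=6  E = 0-q->2 1-p->1 2-q->2 4-q->0 5-q->4 6-q->4
step 1: apply R1 at {0↦1, 1↦5, 2↦4}  → |V|=6 |E|=5  E = 0-q->2 1-p->1 2-q->2 4-q->0 6-q->4
step 2: apply R1 at {0↦1, 1↦6, 2↦4}  → |V|=5 |E|=4  E = 0-q->2 1-p->1 2-q->2 4-q->0
step 3: apply R1 at {0↦1, 1↦4, 2↦0}  → |V|=4 |E|=3  E = 0-q->2 1-p->1 2-q->2
final graph: no rule applies after step 3

Answer: 3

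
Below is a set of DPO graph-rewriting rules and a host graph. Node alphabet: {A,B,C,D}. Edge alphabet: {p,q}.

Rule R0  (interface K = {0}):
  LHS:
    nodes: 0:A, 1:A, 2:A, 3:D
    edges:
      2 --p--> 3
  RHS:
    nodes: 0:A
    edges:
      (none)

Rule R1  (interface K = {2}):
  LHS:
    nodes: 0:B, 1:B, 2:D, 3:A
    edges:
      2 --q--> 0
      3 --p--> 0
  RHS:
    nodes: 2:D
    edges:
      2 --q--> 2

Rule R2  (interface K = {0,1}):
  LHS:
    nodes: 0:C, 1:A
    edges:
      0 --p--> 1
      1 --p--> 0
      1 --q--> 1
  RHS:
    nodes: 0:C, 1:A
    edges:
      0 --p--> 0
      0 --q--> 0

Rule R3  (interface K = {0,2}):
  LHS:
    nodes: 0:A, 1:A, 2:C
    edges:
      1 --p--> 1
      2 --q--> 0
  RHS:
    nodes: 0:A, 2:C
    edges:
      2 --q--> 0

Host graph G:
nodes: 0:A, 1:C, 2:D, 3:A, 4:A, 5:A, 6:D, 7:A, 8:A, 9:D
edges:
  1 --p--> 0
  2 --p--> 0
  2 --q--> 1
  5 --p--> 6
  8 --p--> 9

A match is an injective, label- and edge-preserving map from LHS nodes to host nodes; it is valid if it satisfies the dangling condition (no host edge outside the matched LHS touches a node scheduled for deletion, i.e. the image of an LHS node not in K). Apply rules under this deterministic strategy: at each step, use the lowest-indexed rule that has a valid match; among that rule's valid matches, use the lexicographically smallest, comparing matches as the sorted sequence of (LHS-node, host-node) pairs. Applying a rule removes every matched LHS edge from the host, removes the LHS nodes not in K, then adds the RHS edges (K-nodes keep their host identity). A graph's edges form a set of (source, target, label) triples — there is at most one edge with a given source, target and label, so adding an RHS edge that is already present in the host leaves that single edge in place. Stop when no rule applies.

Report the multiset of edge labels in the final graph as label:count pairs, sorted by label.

Answer: p:2 q:1

Steps:
initial: |V|=10 |E|=5  E = 1-p->0 2-p->0 2-q->1 5-p->6 8-p->9
step 1: apply R0 at {0↦0, 1↦3, 2↦5, 3↦6}  → |V|=7 |E|=4  E = 1-p->0 2-p->0 2-q->1 8-p->9
step 2: apply R0 at {0↦0, 1↦4, 2↦8, 3↦9}  → |V|=4 |E|=3  E = 1-p->0 2-p->0 2-q->1
normal form: no rule applies after step 2
NF edges: [(1, 0, 'p'), (2, 0, 'p'), (2, 1, 'q')]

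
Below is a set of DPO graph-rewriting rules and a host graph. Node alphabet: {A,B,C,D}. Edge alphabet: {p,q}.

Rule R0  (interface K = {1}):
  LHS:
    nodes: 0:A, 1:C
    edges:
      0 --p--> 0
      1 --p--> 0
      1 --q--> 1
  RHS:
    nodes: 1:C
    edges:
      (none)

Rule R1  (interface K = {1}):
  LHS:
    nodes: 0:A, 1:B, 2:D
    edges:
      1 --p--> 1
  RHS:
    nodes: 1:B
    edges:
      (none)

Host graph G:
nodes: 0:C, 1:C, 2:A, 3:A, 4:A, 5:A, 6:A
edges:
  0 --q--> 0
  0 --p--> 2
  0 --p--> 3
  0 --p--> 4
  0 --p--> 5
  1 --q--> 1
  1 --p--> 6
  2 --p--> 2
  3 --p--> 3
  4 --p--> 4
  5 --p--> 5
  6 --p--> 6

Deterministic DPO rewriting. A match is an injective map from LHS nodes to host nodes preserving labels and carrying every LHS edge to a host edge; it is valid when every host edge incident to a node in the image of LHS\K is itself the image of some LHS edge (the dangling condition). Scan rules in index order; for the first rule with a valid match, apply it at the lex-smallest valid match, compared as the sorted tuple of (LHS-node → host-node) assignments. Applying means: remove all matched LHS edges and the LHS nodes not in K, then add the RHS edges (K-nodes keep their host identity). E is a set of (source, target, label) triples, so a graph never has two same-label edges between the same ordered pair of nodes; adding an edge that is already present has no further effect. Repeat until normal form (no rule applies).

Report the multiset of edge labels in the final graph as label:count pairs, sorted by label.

Answer: p:6

Rewrite trace:
[0] host  ⇒  7 nodes, 12 edges  {0-q->0 0-p->2 0-p->3 0-p->4 0-p->5 1-q->1 1-p->6 2-p->2 3-p->3 4-p->4 5-p->5 6-p->6}
[1] R0 @ {0↦2, 1↦0}  ⇒  6 nodes, 9 edges  {0-p->3 0-p->4 0-p->5 1-q->1 1-p->6 3-p->3 4-p->4 5-p->5 6-p->6}
[2] R0 @ {0↦6, 1↦1}  ⇒  5 nodes, 6 edges  {0-p->3 0-p->4 0-p->5 3-p->3 4-p->4 5-p->5}
normal form: no rule applies after step 2
NF edges: [(0, 3, 'p'), (0, 4, 'p'), (0, 5, 'p'), (3, 3, 'p'), (4, 4, 'p'), (5, 5, 'p')]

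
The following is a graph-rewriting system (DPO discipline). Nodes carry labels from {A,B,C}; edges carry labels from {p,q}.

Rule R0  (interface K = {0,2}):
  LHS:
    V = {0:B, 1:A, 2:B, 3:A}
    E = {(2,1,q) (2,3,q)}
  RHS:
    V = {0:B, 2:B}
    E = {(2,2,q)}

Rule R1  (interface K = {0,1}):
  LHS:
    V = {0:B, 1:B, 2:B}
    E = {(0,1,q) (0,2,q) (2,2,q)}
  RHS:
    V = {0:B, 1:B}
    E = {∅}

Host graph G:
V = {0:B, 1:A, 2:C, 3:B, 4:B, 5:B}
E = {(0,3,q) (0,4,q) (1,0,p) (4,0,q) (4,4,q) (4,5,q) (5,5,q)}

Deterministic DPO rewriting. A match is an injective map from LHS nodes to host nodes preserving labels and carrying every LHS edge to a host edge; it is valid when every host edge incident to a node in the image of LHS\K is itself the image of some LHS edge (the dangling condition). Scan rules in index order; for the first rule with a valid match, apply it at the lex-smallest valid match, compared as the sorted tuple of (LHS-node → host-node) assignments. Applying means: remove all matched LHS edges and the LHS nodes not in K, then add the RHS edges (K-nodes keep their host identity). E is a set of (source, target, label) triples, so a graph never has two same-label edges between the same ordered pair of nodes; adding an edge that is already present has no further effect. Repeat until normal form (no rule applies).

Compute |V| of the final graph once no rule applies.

Answer: 4

Rewrite trace:
initial: |V|=6 |E|=7  E = 0-q->3 0-q->4 1-p->0 4-q->0 4-q->4 4-q->5 5-q->5
step 1: apply R1 at {0↦4, 1↦0, 2↦5}  → |V|=5 |E|=4  E = 0-q->3 0-q->4 1-p->0 4-q->4
step 2: apply R1 at {0↦0, 1↦3, 2↦4}  → |V|=4 |E|=1  E = 1-p->0
normal form: no rule applies after step 2
NF nodes: {0:B, 1:A, 2:C, 3:B}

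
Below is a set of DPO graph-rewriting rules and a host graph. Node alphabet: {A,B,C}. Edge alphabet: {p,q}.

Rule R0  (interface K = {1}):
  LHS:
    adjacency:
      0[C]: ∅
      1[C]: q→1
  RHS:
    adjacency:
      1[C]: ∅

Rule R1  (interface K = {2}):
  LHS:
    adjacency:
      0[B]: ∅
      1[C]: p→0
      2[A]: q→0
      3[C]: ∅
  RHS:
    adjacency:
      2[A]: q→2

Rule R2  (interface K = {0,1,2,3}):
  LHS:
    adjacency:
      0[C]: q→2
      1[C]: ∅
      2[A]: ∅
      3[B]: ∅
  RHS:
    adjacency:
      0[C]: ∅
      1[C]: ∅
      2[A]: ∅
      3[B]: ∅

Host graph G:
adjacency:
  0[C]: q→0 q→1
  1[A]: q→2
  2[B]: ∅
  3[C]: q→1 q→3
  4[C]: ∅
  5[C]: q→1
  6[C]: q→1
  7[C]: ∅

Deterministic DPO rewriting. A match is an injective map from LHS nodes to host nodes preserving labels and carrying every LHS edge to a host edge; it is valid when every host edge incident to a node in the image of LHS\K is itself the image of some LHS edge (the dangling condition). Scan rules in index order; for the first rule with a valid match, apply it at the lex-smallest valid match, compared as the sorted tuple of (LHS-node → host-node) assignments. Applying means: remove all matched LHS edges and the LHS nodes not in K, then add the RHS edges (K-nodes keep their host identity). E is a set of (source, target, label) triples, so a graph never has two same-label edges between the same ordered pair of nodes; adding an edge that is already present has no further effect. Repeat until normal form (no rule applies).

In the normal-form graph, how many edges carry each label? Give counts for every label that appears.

Answer: q:1

Rewrite trace:
start.  V:8 E:7  edges: 0-q->0 0-q->1 1-q->2 3-q->1 3-q->3 5-q->1 6-q->1
1. fire R0 via {0↦4, 1↦0}  →  V:7 E:6  edges: 0-q->1 1-q->2 3-q->1 3-q->3 5-q->1 6-q->1
2. fire R0 via {0↦7, 1↦3}  →  V:6 E:5  edges: 0-q->1 1-q->2 3-q->1 5-q->1 6-q->1
3. fire R2 via {0↦0, 1↦3, 2↦1, 3↦2}  →  V:6 E:4  edges: 1-q->2 3-q->1 5-q->1 6-q->1
4. fire R2 via {0↦3, 1↦0, 2↦1, 3↦2}  →  V:6 E:3  edges: 1-q->2 5-q->1 6-q->1
5. fire R2 via {0↦5, 1↦0, 2↦1, 3↦2}  →  V:6 E:2  edges: 1-q->2 6-q->1
6. fire R2 via {0↦6, 1↦0, 2↦1, 3↦2}  →  V:6 E:1  edges: 1-q->2
final graph: no rule applies after step 6
NF edges: [(1, 2, 'q')]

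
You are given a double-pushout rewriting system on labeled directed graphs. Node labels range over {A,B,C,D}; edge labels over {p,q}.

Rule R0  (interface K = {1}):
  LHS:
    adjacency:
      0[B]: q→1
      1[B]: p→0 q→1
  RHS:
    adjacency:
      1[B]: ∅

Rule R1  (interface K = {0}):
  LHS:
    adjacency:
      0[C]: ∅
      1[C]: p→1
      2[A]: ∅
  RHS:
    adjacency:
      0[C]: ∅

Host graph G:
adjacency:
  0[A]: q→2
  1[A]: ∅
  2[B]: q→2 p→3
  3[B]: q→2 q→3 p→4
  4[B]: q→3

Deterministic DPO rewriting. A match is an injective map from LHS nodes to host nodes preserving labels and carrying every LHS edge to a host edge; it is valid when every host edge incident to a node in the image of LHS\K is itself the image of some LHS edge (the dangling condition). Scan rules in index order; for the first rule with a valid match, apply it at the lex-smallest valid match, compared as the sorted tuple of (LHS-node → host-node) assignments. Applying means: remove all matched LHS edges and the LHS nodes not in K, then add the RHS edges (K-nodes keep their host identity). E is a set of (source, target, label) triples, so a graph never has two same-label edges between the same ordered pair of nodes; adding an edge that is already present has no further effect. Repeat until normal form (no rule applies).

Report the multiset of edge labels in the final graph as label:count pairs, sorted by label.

start.  V:5 E:7  edges: 0-q->2 2-q->2 2-p->3 3-q->2 3-q->3 3-p->4 4-q->3
1. fire R0 via {0↦4, 1↦3}  →  V:4 E:4  edges: 0-q->2 2-q->2 2-p->3 3-q->2
2. fire R0 via {0↦3, 1↦2}  →  V:3 E:1  edges: 0-q->2
normal form: no rule applies after step 2
NF edges: [(0, 2, 'q')]

Answer: q:1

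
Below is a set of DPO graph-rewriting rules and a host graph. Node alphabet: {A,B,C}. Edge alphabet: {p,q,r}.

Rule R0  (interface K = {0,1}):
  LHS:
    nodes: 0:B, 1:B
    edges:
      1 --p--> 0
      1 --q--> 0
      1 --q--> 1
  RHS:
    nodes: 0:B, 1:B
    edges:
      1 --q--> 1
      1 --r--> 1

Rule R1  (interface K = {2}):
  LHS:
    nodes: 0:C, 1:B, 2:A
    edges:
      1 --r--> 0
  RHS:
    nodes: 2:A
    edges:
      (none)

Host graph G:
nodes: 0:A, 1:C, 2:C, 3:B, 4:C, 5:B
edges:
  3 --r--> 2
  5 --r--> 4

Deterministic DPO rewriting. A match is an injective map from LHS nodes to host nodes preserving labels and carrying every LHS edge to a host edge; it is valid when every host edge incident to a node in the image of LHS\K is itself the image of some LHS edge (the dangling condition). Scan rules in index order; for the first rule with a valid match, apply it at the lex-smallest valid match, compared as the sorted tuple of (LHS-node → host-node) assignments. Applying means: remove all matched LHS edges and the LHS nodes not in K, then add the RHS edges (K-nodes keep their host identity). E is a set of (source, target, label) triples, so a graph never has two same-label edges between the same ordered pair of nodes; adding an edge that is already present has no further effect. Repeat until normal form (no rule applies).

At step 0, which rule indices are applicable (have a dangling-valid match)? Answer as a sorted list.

Answer: [R1]

Rewrite trace:
R0: no valid match — LHS pattern not found
R1: 2 valid matches — {0↦2, 1↦3, 2↦0}, {0↦4, 1↦5, 2↦0}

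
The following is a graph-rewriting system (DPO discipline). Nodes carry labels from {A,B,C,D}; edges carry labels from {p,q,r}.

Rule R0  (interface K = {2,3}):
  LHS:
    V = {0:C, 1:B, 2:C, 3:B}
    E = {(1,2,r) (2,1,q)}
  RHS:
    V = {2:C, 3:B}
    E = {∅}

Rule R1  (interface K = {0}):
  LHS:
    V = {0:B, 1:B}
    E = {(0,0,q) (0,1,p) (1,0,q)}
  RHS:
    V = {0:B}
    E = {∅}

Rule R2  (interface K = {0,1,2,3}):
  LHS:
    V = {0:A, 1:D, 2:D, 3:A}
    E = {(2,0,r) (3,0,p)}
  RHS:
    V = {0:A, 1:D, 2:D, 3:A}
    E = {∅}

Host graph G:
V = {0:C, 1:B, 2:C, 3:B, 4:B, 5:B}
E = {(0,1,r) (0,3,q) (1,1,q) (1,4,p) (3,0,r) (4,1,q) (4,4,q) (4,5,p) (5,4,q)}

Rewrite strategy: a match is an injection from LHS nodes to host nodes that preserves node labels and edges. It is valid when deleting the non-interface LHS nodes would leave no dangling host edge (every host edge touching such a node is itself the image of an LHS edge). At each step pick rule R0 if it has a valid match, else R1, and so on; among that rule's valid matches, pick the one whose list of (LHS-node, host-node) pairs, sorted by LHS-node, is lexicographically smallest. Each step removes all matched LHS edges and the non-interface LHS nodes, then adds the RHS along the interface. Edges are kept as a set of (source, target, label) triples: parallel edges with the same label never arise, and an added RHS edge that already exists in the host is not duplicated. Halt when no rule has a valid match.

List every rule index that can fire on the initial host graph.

R0: 3 valid matches — {0↦2, 1↦3, 2↦0, 3↦1}, {0↦2, 1↦3, 2↦0, 3↦4}, {0↦2, 1↦3, 2↦0, 3↦5}
R1: 1 valid match — {0↦4, 1↦5}
R2: no valid match — LHS pattern not found

Answer: [R0,R1]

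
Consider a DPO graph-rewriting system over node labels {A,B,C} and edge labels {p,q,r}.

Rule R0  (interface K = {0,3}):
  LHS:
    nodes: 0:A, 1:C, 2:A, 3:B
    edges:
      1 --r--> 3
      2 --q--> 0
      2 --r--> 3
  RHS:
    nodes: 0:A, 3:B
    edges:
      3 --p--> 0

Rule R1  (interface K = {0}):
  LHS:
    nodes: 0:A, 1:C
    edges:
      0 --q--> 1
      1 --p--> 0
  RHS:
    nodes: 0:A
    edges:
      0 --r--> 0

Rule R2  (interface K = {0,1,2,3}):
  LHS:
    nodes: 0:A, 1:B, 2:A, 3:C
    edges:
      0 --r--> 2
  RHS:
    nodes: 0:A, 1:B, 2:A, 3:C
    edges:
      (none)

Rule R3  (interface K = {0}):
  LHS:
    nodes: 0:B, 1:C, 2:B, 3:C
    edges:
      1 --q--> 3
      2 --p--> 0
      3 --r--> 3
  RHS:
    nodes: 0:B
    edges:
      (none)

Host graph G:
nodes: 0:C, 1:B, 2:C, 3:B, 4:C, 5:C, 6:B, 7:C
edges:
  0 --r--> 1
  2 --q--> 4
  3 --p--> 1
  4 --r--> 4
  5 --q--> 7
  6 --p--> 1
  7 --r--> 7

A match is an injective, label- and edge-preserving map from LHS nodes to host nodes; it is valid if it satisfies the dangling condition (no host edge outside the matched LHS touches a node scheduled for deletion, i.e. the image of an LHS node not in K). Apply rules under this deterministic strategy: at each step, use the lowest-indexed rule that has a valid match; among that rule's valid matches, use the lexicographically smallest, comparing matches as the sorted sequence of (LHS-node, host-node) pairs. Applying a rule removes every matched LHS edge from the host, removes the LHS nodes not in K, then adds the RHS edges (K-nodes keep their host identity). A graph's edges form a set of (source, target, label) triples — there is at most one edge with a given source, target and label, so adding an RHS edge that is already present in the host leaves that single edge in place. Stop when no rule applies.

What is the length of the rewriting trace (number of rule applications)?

[0] host  ⇒  8 nodes, 7 edges  {0-r->1 2-q->4 3-p->1 4-r->4 5-q->7 6-p->1 7-r->7}
[1] R3 @ {0↦1, 1↦2, 2↦3, 3↦4}  ⇒  5 nodes, 4 edges  {0-r->1 5-q->7 6-p->1 7-r->7}
[2] R3 @ {0↦1, 1↦5, 2↦6, 3↦7}  ⇒  2 nodes, 1 edges  {0-r->1}
normal form: no rule applies after step 2

Answer: 2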